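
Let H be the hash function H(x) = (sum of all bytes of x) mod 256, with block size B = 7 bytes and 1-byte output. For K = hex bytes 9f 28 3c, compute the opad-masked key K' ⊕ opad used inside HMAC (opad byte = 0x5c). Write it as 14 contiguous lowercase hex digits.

Key hex bytes 9f 28 3c is 3 bytes ≤ B = 7; zero-pad to 7 bytes: K' = 9f 28 3c 00 00 00 00.
XOR each byte with 0x5c: 9f⊕5c=c3, 28⊕5c=74, 3c⊕5c=60, 00⊕5c=5c, 00⊕5c=5c, 00⊕5c=5c, 00⊕5c=5c.

c374605c5c5c5c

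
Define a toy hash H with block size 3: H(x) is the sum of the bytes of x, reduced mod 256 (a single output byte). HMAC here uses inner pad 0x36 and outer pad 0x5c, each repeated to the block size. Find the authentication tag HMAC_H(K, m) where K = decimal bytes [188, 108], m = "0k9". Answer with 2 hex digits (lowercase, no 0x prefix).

Key decimal bytes [188, 108] = bc 6c is 2 bytes ≤ B = 3; zero-pad to 3 bytes: K' = bc 6c 00.
K' ⊕ ipad = 8a 5a 36.  K' ⊕ opad = e0 30 5c.
Inner input = (K'⊕ipad) ∥ m = 8a 5a 36 ∥ 30 6b 39.
Inner hash: sum = 138+90+54+48+107+57 = 494; mod 256 = 238 → ee.
Outer input = (K'⊕opad) ∥ inner = e0 30 5c ∥ ee.
Outer hash (tag): sum = 224+48+92+238 = 602; mod 256 = 90 → 5a.

5a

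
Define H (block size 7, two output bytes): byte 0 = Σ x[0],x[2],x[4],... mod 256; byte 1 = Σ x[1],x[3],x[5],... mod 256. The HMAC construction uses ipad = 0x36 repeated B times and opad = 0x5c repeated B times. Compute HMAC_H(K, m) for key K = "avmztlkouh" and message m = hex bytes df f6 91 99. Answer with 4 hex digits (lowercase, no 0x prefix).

736c

Key "avmztlkouh" = 61 76 6d 7a 74 6c 6b 6f 75 68 is 10 bytes > B = 7, so hash it first: H(key) = 22 33, then zero-pad to 7 bytes: K' = 22 33 00 00 00 00 00.
K' ⊕ ipad = 14 05 36 36 36 36 36.  K' ⊕ opad = 7e 6f 5c 5c 5c 5c 5c.
Inner input = (K'⊕ipad) ∥ m = 14 05 36 36 36 36 36 ∥ df f6 91 99.
Inner hash: even-index sum = 581 mod 256 = 69; odd-index sum = 481 mod 256 = 225 → 45 e1.
Outer input = (K'⊕opad) ∥ inner = 7e 6f 5c 5c 5c 5c 5c ∥ 45 e1.
Outer hash (tag): even-index sum = 627 mod 256 = 115; odd-index sum = 364 mod 256 = 108 → 73 6c.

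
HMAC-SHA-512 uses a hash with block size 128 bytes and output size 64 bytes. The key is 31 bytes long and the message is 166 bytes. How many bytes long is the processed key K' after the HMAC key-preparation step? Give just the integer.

Key is 31 ≤ 128 bytes, zero-padded: |K'| = 128.

128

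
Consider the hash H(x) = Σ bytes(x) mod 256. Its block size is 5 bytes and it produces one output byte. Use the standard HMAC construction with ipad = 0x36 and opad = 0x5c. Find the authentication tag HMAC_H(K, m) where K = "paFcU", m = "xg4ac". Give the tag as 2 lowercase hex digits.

67

Key "paFcU" = 70 61 46 63 55 is exactly B = 5 bytes: K' = 70 61 46 63 55.
K' ⊕ ipad = 46 57 70 55 63.  K' ⊕ opad = 2c 3d 1a 3f 09.
Inner input = (K'⊕ipad) ∥ m = 46 57 70 55 63 ∥ 78 67 34 61 63.
Inner hash: sum = 70+87+112+85+99+120+103+52+97+99 = 924; mod 256 = 156 → 9c.
Outer input = (K'⊕opad) ∥ inner = 2c 3d 1a 3f 09 ∥ 9c.
Outer hash (tag): sum = 44+61+26+63+9+156 = 359; mod 256 = 103 → 67.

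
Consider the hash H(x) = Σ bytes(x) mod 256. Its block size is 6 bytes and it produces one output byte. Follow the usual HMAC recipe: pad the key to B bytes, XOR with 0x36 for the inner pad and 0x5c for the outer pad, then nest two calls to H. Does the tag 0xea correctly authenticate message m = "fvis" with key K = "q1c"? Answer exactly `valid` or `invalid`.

valid

Key "q1c" = 71 31 63 is 3 bytes ≤ B = 6; zero-pad to 6 bytes: K' = 71 31 63 00 00 00.
K' ⊕ ipad = 47 07 55 36 36 36; K' ⊕ opad = 2d 6d 3f 5c 5c 5c.
Inner hash: sum = 71+7+85+54+54+54+102+118+105+115 = 765; mod 256 = 253 → fd.
Outer hash (recomputed tag): sum = 45+109+63+92+92+92+253 = 746; mod 256 = 234 → ea.
Recomputed tag = ea; claimed = ea → match.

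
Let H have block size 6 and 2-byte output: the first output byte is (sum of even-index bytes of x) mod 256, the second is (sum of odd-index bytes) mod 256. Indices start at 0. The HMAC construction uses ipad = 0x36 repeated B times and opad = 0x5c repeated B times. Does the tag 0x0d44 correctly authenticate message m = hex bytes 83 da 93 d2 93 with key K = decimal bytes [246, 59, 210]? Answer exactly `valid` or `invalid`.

invalid

Key decimal bytes [246, 59, 210] = f6 3b d2 is 3 bytes ≤ B = 6; zero-pad to 6 bytes: K' = f6 3b d2 00 00 00.
K' ⊕ ipad = c0 0d e4 36 36 36; K' ⊕ opad = aa 67 8e 5c 5c 5c.
Inner hash: even-index sum = 899 mod 256 = 131; odd-index sum = 549 mod 256 = 37 → 83 25.
Outer hash (recomputed tag): even-index sum = 535 mod 256 = 23; odd-index sum = 324 mod 256 = 68 → 17 44.
Recomputed tag = 1744; claimed = 0d44 → mismatch.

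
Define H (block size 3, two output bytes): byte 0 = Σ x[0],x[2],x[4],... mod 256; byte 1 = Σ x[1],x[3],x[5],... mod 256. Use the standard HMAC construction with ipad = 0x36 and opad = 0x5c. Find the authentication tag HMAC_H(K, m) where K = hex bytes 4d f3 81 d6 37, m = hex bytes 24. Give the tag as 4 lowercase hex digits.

Key hex bytes 4d f3 81 d6 37 is 5 bytes > B = 3, so hash it first: H(key) = 05 c9, then zero-pad to 3 bytes: K' = 05 c9 00.
K' ⊕ ipad = 33 ff 36.  K' ⊕ opad = 59 95 5c.
Inner input = (K'⊕ipad) ∥ m = 33 ff 36 ∥ 24.
Inner hash: even-index sum = 105 mod 256 = 105; odd-index sum = 291 mod 256 = 35 → 69 23.
Outer input = (K'⊕opad) ∥ inner = 59 95 5c ∥ 69 23.
Outer hash (tag): even-index sum = 216 mod 256 = 216; odd-index sum = 254 mod 256 = 254 → d8 fe.

d8fe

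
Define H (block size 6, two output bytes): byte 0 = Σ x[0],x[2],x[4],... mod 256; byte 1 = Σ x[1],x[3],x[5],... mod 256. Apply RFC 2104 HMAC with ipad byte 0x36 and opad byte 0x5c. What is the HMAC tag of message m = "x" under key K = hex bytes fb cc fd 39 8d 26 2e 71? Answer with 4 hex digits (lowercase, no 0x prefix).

108e

Key hex bytes fb cc fd 39 8d 26 2e 71 is 8 bytes > B = 6, so hash it first: H(key) = b3 9c, then zero-pad to 6 bytes: K' = b3 9c 00 00 00 00.
K' ⊕ ipad = 85 aa 36 36 36 36.  K' ⊕ opad = ef c0 5c 5c 5c 5c.
Inner input = (K'⊕ipad) ∥ m = 85 aa 36 36 36 36 ∥ 78.
Inner hash: even-index sum = 361 mod 256 = 105; odd-index sum = 278 mod 256 = 22 → 69 16.
Outer input = (K'⊕opad) ∥ inner = ef c0 5c 5c 5c 5c ∥ 69 16.
Outer hash (tag): even-index sum = 528 mod 256 = 16; odd-index sum = 398 mod 256 = 142 → 10 8e.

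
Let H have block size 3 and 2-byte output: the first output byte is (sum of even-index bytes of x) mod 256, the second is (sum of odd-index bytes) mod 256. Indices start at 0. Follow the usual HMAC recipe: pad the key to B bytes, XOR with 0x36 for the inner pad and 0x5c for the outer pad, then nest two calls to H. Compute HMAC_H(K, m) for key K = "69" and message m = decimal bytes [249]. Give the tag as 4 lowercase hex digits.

Key "69" = 36 39 is 2 bytes ≤ B = 3; zero-pad to 3 bytes: K' = 36 39 00.
K' ⊕ ipad = 00 0f 36.  K' ⊕ opad = 6a 65 5c.
Inner input = (K'⊕ipad) ∥ m = 00 0f 36 ∥ f9.
Inner hash: even-index sum = 54 mod 256 = 54; odd-index sum = 264 mod 256 = 8 → 36 08.
Outer input = (K'⊕opad) ∥ inner = 6a 65 5c ∥ 36 08.
Outer hash (tag): even-index sum = 206 mod 256 = 206; odd-index sum = 155 mod 256 = 155 → ce 9b.

ce9b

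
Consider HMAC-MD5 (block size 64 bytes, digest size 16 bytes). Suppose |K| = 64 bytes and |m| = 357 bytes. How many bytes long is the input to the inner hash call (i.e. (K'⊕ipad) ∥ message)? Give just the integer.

Key is 64 ≤ 64 bytes, zero-padded: |K'| = 64.
Inner input = (K'⊕ipad) ∥ m → 64 + 357 = 421 bytes.

421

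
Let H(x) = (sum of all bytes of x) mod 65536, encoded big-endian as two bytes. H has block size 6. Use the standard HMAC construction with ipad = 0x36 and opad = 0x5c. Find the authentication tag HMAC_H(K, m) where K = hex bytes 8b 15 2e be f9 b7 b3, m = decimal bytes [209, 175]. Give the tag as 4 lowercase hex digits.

Key hex bytes 8b 15 2e be f9 b7 b3 is 7 bytes > B = 6, so hash it first: H(key) = 03 ef, then zero-pad to 6 bytes: K' = 03 ef 00 00 00 00.
K' ⊕ ipad = 35 d9 36 36 36 36.  K' ⊕ opad = 5f b3 5c 5c 5c 5c.
Inner input = (K'⊕ipad) ∥ m = 35 d9 36 36 36 36 ∥ d1 af.
Inner hash: sum = 53+217+54+54+54+54+209+175 = 870 → 03 66.
Outer input = (K'⊕opad) ∥ inner = 5f b3 5c 5c 5c 5c ∥ 03 66.
Outer hash (tag): sum = 95+179+92+92+92+92+3+102 = 747 → 02 eb.

02eb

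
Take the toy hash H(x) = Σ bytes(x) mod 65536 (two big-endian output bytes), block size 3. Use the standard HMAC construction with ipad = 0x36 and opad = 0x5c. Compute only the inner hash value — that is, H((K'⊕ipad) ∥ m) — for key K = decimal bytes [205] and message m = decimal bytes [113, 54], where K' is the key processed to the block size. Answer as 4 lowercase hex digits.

Key decimal bytes [205] = cd is 1 byte ≤ B = 3; zero-pad to 3 bytes: K' = cd 00 00.
K' ⊕ ipad = fb 36 36.
Inner input = fb 36 36 ∥ 71 36.
Inner hash: sum = 251+54+54+113+54 = 526 → 02 0e.

020e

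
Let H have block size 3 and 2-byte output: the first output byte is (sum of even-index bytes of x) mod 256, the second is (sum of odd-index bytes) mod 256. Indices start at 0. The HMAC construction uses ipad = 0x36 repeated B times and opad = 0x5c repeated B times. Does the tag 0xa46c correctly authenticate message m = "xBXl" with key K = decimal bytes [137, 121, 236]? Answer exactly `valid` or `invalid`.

Key decimal bytes [137, 121, 236] = 89 79 ec is exactly B = 3 bytes: K' = 89 79 ec.
K' ⊕ ipad = bf 4f da; K' ⊕ opad = d5 25 b0.
Inner hash: even-index sum = 583 mod 256 = 71; odd-index sum = 287 mod 256 = 31 → 47 1f.
Outer hash (recomputed tag): even-index sum = 420 mod 256 = 164; odd-index sum = 108 mod 256 = 108 → a4 6c.
Recomputed tag = a46c; claimed = a46c → match.

valid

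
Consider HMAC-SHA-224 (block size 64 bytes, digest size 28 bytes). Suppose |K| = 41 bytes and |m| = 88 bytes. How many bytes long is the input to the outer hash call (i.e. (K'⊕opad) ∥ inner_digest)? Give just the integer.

92

Key is 41 ≤ 64 bytes, zero-padded: |K'| = 64.
Outer input = (K'⊕opad) ∥ H(inner) → 64 + 28 = 92 bytes.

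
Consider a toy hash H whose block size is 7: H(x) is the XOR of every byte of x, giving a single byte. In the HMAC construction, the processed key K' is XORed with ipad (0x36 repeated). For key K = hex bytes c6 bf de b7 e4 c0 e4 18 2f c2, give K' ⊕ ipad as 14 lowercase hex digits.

13363636363636

Key hex bytes c6 bf de b7 e4 c0 e4 18 2f c2 is 10 bytes > B = 7, so hash it first: H(key) = 25, then zero-pad to 7 bytes: K' = 25 00 00 00 00 00 00.
XOR each byte with 0x36: 25⊕36=13, 00⊕36=36, 00⊕36=36, 00⊕36=36, 00⊕36=36, 00⊕36=36, 00⊕36=36.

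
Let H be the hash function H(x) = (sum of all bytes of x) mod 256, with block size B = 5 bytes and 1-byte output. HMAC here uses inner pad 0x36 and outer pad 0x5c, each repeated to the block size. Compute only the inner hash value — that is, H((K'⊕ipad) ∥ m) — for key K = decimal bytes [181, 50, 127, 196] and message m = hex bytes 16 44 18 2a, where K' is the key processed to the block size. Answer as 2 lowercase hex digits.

Key decimal bytes [181, 50, 127, 196] = b5 32 7f c4 is 4 bytes ≤ B = 5; zero-pad to 5 bytes: K' = b5 32 7f c4 00.
K' ⊕ ipad = 83 04 49 f2 36.
Inner input = 83 04 49 f2 36 ∥ 16 44 18 2a.
Inner hash: sum = 131+4+73+242+54+22+68+24+42 = 660; mod 256 = 148 → 94.

94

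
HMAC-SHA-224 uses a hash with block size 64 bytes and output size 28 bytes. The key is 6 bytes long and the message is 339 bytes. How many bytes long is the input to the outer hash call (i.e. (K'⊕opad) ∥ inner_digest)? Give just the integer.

92

Key is 6 ≤ 64 bytes, zero-padded: |K'| = 64.
Outer input = (K'⊕opad) ∥ H(inner) → 64 + 28 = 92 bytes.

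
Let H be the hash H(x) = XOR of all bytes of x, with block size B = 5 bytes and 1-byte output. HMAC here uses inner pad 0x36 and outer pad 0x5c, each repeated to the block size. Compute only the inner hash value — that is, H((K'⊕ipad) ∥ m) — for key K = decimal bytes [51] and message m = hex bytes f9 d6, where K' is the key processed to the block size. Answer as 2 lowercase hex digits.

Key decimal bytes [51] = 33 is 1 byte ≤ B = 5; zero-pad to 5 bytes: K' = 33 00 00 00 00.
K' ⊕ ipad = 05 36 36 36 36.
Inner input = 05 36 36 36 36 ∥ f9 d6.
Inner hash: XOR 05⊕36⊕36⊕36⊕36⊕f9⊕d6 = 2a.

2a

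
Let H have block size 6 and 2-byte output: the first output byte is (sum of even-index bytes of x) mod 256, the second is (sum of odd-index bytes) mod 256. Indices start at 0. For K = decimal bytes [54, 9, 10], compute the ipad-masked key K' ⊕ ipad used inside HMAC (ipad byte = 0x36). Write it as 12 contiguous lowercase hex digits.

Key decimal bytes [54, 9, 10] = 36 09 0a is 3 bytes ≤ B = 6; zero-pad to 6 bytes: K' = 36 09 0a 00 00 00.
XOR each byte with 0x36: 36⊕36=00, 09⊕36=3f, 0a⊕36=3c, 00⊕36=36, 00⊕36=36, 00⊕36=36.

003f3c363636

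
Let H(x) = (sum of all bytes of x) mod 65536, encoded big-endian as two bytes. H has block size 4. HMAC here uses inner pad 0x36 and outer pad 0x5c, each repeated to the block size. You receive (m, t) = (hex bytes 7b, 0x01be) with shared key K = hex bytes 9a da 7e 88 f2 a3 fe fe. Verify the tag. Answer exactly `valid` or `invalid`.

Key hex bytes 9a da 7e 88 f2 a3 fe fe is 8 bytes > B = 4, so hash it first: H(key) = 06 0b, then zero-pad to 4 bytes: K' = 06 0b 00 00.
K' ⊕ ipad = 30 3d 36 36; K' ⊕ opad = 5a 57 5c 5c.
Inner hash: sum = 48+61+54+54+123 = 340 → 01 54.
Outer hash (recomputed tag): sum = 90+87+92+92+1+84 = 446 → 01 be.
Recomputed tag = 01be; claimed = 01be → match.

valid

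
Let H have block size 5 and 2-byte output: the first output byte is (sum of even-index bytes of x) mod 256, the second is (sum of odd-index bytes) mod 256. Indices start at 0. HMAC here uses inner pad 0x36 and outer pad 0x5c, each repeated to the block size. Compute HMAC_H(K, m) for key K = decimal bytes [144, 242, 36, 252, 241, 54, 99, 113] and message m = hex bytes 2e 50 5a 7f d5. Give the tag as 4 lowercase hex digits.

Key decimal bytes [144, 242, 36, 252, 241, 54, 99, 113] = 90 f2 24 fc f1 36 63 71 is 8 bytes > B = 5, so hash it first: H(key) = 08 95, then zero-pad to 5 bytes: K' = 08 95 00 00 00.
K' ⊕ ipad = 3e a3 36 36 36.  K' ⊕ opad = 54 c9 5c 5c 5c.
Inner input = (K'⊕ipad) ∥ m = 3e a3 36 36 36 ∥ 2e 50 5a 7f d5.
Inner hash: even-index sum = 377 mod 256 = 121; odd-index sum = 566 mod 256 = 54 → 79 36.
Outer input = (K'⊕opad) ∥ inner = 54 c9 5c 5c 5c ∥ 79 36.
Outer hash (tag): even-index sum = 322 mod 256 = 66; odd-index sum = 414 mod 256 = 158 → 42 9e.

429e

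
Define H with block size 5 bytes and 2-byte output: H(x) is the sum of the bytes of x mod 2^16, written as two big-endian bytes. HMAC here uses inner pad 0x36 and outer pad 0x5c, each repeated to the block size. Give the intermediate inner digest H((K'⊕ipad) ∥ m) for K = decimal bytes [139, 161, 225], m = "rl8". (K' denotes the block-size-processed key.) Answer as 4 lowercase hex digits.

03ad

Key decimal bytes [139, 161, 225] = 8b a1 e1 is 3 bytes ≤ B = 5; zero-pad to 5 bytes: K' = 8b a1 e1 00 00.
K' ⊕ ipad = bd 97 d7 36 36.
Inner input = bd 97 d7 36 36 ∥ 72 6c 38.
Inner hash: sum = 189+151+215+54+54+114+108+56 = 941 → 03 ad.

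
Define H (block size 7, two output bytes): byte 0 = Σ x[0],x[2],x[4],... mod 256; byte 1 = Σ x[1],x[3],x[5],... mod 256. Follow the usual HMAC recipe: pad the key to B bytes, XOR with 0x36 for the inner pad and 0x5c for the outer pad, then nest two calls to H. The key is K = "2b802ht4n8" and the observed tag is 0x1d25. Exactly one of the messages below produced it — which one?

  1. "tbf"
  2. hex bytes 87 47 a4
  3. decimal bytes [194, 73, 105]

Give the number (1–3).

3

Key "2b802ht4n8" = 32 62 38 30 32 68 74 34 6e 38 is 10 bytes > B = 7, so hash it first: H(key) = 7e 66, then zero-pad to 7 bytes: K' = 7e 66 00 00 00 00 00.
K' ⊕ ipad = 48 50 36 36 36 36 36; K' ⊕ opad = 22 3a 5c 5c 5c 5c 5c.
m1: inner = H(48 50 36 36 36 36 36 74 62 66) = 4c 96; tag = H(22 3a 5c 5c 5c 5c 5c 4c 96) = cc3e
m2: inner = H(48 50 36 36 36 36 36 87 47 a4) = 31 e7; tag = H(22 3a 5c 5c 5c 5c 5c 31 e7) = 1d23
m3: inner = H(48 50 36 36 36 36 36 c2 49 69) = 33 e7; tag = H(22 3a 5c 5c 5c 5c 5c 33 e7) = 1d25 ← matches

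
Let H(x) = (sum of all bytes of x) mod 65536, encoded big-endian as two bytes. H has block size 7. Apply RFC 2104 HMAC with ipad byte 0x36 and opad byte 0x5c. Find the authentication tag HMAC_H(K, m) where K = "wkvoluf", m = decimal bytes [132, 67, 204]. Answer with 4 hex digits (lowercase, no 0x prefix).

020c

Key "wkvoluf" = 77 6b 76 6f 6c 75 66 is exactly B = 7 bytes: K' = 77 6b 76 6f 6c 75 66.
K' ⊕ ipad = 41 5d 40 59 5a 43 50.  K' ⊕ opad = 2b 37 2a 33 30 29 3a.
Inner input = (K'⊕ipad) ∥ m = 41 5d 40 59 5a 43 50 ∥ 84 43 cc.
Inner hash: sum = 65+93+64+89+90+67+80+132+67+204 = 951 → 03 b7.
Outer input = (K'⊕opad) ∥ inner = 2b 37 2a 33 30 29 3a ∥ 03 b7.
Outer hash (tag): sum = 43+55+42+51+48+41+58+3+183 = 524 → 02 0c.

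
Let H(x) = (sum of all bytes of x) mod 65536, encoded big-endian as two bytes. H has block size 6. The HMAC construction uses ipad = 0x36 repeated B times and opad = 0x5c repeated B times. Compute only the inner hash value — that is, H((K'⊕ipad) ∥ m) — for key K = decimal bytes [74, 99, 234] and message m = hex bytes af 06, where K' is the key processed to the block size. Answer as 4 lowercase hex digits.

0304

Key decimal bytes [74, 99, 234] = 4a 63 ea is 3 bytes ≤ B = 6; zero-pad to 6 bytes: K' = 4a 63 ea 00 00 00.
K' ⊕ ipad = 7c 55 dc 36 36 36.
Inner input = 7c 55 dc 36 36 36 ∥ af 06.
Inner hash: sum = 124+85+220+54+54+54+175+6 = 772 → 03 04.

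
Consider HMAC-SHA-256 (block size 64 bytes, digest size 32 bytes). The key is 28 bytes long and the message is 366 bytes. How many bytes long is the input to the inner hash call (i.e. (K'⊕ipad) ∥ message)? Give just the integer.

430

Key is 28 ≤ 64 bytes, zero-padded: |K'| = 64.
Inner input = (K'⊕ipad) ∥ m → 64 + 366 = 430 bytes.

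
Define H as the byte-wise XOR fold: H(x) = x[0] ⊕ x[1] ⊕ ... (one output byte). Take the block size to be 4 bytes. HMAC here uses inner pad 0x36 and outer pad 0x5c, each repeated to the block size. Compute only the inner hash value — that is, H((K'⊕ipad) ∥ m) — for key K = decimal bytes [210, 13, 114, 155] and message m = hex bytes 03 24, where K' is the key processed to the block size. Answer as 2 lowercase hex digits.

11

Key decimal bytes [210, 13, 114, 155] = d2 0d 72 9b is exactly B = 4 bytes: K' = d2 0d 72 9b.
K' ⊕ ipad = e4 3b 44 ad.
Inner input = e4 3b 44 ad ∥ 03 24.
Inner hash: XOR e4⊕3b⊕44⊕ad⊕03⊕24 = 11.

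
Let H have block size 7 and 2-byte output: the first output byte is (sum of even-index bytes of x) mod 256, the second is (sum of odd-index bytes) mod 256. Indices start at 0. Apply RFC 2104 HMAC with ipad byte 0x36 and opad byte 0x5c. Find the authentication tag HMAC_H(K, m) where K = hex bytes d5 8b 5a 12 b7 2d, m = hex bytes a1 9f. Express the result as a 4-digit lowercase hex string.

733b

Key hex bytes d5 8b 5a 12 b7 2d is 6 bytes ≤ B = 7; zero-pad to 7 bytes: K' = d5 8b 5a 12 b7 2d 00.
K' ⊕ ipad = e3 bd 6c 24 81 1b 36.  K' ⊕ opad = 89 d7 06 4e eb 71 5c.
Inner input = (K'⊕ipad) ∥ m = e3 bd 6c 24 81 1b 36 ∥ a1 9f.
Inner hash: even-index sum = 677 mod 256 = 165; odd-index sum = 413 mod 256 = 157 → a5 9d.
Outer input = (K'⊕opad) ∥ inner = 89 d7 06 4e eb 71 5c ∥ a5 9d.
Outer hash (tag): even-index sum = 627 mod 256 = 115; odd-index sum = 571 mod 256 = 59 → 73 3b.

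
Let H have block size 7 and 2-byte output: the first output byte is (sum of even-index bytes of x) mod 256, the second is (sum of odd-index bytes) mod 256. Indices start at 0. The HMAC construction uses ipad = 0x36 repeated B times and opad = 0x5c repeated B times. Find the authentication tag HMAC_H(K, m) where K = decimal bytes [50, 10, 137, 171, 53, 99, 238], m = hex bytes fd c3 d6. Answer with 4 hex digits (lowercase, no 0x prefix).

Key decimal bytes [50, 10, 137, 171, 53, 99, 238] = 32 0a 89 ab 35 63 ee is exactly B = 7 bytes: K' = 32 0a 89 ab 35 63 ee.
K' ⊕ ipad = 04 3c bf 9d 03 55 d8.  K' ⊕ opad = 6e 56 d5 f7 69 3f b2.
Inner input = (K'⊕ipad) ∥ m = 04 3c bf 9d 03 55 d8 ∥ fd c3 d6.
Inner hash: even-index sum = 609 mod 256 = 97; odd-index sum = 769 mod 256 = 1 → 61 01.
Outer input = (K'⊕opad) ∥ inner = 6e 56 d5 f7 69 3f b2 ∥ 61 01.
Outer hash (tag): even-index sum = 607 mod 256 = 95; odd-index sum = 493 mod 256 = 237 → 5f ed.

5fed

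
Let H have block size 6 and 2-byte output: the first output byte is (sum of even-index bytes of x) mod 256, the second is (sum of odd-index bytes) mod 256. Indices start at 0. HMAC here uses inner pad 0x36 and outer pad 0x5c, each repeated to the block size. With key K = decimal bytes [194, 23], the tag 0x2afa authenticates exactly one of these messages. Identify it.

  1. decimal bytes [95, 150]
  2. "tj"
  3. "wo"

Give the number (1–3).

2

Key decimal bytes [194, 23] = c2 17 is 2 bytes ≤ B = 6; zero-pad to 6 bytes: K' = c2 17 00 00 00 00.
K' ⊕ ipad = f4 21 36 36 36 36; K' ⊕ opad = 9e 4b 5c 5c 5c 5c.
m1: inner = H(f4 21 36 36 36 36 5f 96) = bf 23; tag = H(9e 4b 5c 5c 5c 5c bf 23) = 1526
m2: inner = H(f4 21 36 36 36 36 74 6a) = d4 f7; tag = H(9e 4b 5c 5c 5c 5c d4 f7) = 2afa ← matches
m3: inner = H(f4 21 36 36 36 36 77 6f) = d7 fc; tag = H(9e 4b 5c 5c 5c 5c d7 fc) = 2dff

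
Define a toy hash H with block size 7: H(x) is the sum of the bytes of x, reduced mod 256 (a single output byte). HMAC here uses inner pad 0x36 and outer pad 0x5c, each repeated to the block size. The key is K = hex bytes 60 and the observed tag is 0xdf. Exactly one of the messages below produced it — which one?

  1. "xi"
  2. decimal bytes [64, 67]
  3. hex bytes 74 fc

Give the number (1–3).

1

Key hex bytes 60 is 1 byte ≤ B = 7; zero-pad to 7 bytes: K' = 60 00 00 00 00 00 00.
K' ⊕ ipad = 56 36 36 36 36 36 36; K' ⊕ opad = 3c 5c 5c 5c 5c 5c 5c.
m1: inner = H(56 36 36 36 36 36 36 78 69) = 7b; tag = H(3c 5c 5c 5c 5c 5c 5c 7b) = df ← matches
m2: inner = H(56 36 36 36 36 36 36 40 43) = 1d; tag = H(3c 5c 5c 5c 5c 5c 5c 1d) = 81
m3: inner = H(56 36 36 36 36 36 36 74 fc) = 0a; tag = H(3c 5c 5c 5c 5c 5c 5c 0a) = 6e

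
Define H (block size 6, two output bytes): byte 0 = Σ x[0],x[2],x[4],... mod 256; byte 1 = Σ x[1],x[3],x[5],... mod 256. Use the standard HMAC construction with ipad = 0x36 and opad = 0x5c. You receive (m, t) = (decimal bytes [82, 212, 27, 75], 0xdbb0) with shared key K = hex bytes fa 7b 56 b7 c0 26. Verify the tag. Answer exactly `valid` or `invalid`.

invalid

Key hex bytes fa 7b 56 b7 c0 26 is exactly B = 6 bytes: K' = fa 7b 56 b7 c0 26.
K' ⊕ ipad = cc 4d 60 81 f6 10; K' ⊕ opad = a6 27 0a eb 9c 7a.
Inner hash: even-index sum = 655 mod 256 = 143; odd-index sum = 509 mod 256 = 253 → 8f fd.
Outer hash (recomputed tag): even-index sum = 475 mod 256 = 219; odd-index sum = 649 mod 256 = 137 → db 89.
Recomputed tag = db89; claimed = dbb0 → mismatch.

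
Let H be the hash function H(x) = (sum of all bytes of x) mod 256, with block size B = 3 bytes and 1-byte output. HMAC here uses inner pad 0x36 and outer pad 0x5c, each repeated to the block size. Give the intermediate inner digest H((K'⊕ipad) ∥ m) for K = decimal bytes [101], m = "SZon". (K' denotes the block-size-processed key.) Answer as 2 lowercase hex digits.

Key decimal bytes [101] = 65 is 1 byte ≤ B = 3; zero-pad to 3 bytes: K' = 65 00 00.
K' ⊕ ipad = 53 36 36.
Inner input = 53 36 36 ∥ 53 5a 6f 6e.
Inner hash: sum = 83+54+54+83+90+111+110 = 585; mod 256 = 73 → 49.

49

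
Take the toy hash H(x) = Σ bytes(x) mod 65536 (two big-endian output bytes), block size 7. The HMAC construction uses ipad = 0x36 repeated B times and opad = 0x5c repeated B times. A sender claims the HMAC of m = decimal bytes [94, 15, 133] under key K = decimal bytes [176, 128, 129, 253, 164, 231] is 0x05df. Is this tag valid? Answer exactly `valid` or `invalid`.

invalid

Key decimal bytes [176, 128, 129, 253, 164, 231] = b0 80 81 fd a4 e7 is 6 bytes ≤ B = 7; zero-pad to 7 bytes: K' = b0 80 81 fd a4 e7 00.
K' ⊕ ipad = 86 b6 b7 cb 92 d1 36; K' ⊕ opad = ec dc dd a1 f8 bb 5c.
Inner hash: sum = 134+182+183+203+146+209+54+94+15+133 = 1353 → 05 49.
Outer hash (recomputed tag): sum = 236+220+221+161+248+187+92+5+73 = 1443 → 05 a3.
Recomputed tag = 05a3; claimed = 05df → mismatch.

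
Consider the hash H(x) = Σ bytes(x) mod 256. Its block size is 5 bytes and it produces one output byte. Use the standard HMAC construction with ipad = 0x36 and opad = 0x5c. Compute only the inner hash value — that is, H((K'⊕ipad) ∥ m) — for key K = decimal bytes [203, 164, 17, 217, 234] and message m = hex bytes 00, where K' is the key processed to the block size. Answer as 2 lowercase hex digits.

Key decimal bytes [203, 164, 17, 217, 234] = cb a4 11 d9 ea is exactly B = 5 bytes: K' = cb a4 11 d9 ea.
K' ⊕ ipad = fd 92 27 ef dc.
Inner input = fd 92 27 ef dc ∥ 00.
Inner hash: sum = 253+146+39+239+220+0 = 897; mod 256 = 129 → 81.

81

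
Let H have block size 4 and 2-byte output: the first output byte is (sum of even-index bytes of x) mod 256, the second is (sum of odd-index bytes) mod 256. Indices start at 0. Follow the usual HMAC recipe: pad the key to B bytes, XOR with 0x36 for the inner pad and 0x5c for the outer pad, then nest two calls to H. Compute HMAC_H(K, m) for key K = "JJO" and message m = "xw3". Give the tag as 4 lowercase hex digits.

Key "JJO" = 4a 4a 4f is 3 bytes ≤ B = 4; zero-pad to 4 bytes: K' = 4a 4a 4f 00.
K' ⊕ ipad = 7c 7c 79 36.  K' ⊕ opad = 16 16 13 5c.
Inner input = (K'⊕ipad) ∥ m = 7c 7c 79 36 ∥ 78 77 33.
Inner hash: even-index sum = 416 mod 256 = 160; odd-index sum = 297 mod 256 = 41 → a0 29.
Outer input = (K'⊕opad) ∥ inner = 16 16 13 5c ∥ a0 29.
Outer hash (tag): even-index sum = 201 mod 256 = 201; odd-index sum = 155 mod 256 = 155 → c9 9b.

c99b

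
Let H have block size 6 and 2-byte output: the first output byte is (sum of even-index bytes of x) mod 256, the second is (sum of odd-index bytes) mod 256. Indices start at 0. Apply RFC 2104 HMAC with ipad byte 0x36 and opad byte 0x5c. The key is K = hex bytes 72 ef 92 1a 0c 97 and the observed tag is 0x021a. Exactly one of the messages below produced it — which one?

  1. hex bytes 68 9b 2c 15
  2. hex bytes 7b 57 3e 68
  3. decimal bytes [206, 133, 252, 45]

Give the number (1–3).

1

Key hex bytes 72 ef 92 1a 0c 97 is exactly B = 6 bytes: K' = 72 ef 92 1a 0c 97.
K' ⊕ ipad = 44 d9 a4 2c 3a a1; K' ⊕ opad = 2e b3 ce 46 50 cb.
m1: inner = H(44 d9 a4 2c 3a a1 68 9b 2c 15) = b6 56; tag = H(2e b3 ce 46 50 cb b6 56) = 021a ← matches
m2: inner = H(44 d9 a4 2c 3a a1 7b 57 3e 68) = db 65; tag = H(2e b3 ce 46 50 cb db 65) = 2729
m3: inner = H(44 d9 a4 2c 3a a1 ce 85 fc 2d) = ec 58; tag = H(2e b3 ce 46 50 cb ec 58) = 381c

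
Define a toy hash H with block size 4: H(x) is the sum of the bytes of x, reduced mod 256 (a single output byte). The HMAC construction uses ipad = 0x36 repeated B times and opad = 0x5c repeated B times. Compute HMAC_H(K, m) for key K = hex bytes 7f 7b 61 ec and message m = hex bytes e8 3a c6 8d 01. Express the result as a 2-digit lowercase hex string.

Key hex bytes 7f 7b 61 ec is exactly B = 4 bytes: K' = 7f 7b 61 ec.
K' ⊕ ipad = 49 4d 57 da.  K' ⊕ opad = 23 27 3d b0.
Inner input = (K'⊕ipad) ∥ m = 49 4d 57 da ∥ e8 3a c6 8d 01.
Inner hash: sum = 73+77+87+218+232+58+198+141+1 = 1085; mod 256 = 61 → 3d.
Outer input = (K'⊕opad) ∥ inner = 23 27 3d b0 ∥ 3d.
Outer hash (tag): sum = 35+39+61+176+61 = 372; mod 256 = 116 → 74.

74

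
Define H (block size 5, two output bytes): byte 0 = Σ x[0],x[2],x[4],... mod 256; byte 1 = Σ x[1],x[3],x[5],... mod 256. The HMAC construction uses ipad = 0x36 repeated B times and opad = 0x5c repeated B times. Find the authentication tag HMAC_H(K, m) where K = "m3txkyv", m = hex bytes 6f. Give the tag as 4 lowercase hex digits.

0d34

Key "m3txkyv" = 6d 33 74 78 6b 79 76 is 7 bytes > B = 5, so hash it first: H(key) = c2 24, then zero-pad to 5 bytes: K' = c2 24 00 00 00.
K' ⊕ ipad = f4 12 36 36 36.  K' ⊕ opad = 9e 78 5c 5c 5c.
Inner input = (K'⊕ipad) ∥ m = f4 12 36 36 36 ∥ 6f.
Inner hash: even-index sum = 352 mod 256 = 96; odd-index sum = 183 mod 256 = 183 → 60 b7.
Outer input = (K'⊕opad) ∥ inner = 9e 78 5c 5c 5c ∥ 60 b7.
Outer hash (tag): even-index sum = 525 mod 256 = 13; odd-index sum = 308 mod 256 = 52 → 0d 34.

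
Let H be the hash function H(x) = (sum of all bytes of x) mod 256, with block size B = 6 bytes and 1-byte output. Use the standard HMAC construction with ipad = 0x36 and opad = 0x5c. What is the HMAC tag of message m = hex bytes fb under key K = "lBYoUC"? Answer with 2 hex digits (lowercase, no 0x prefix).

17

Key "lBYoUC" = 6c 42 59 6f 55 43 is exactly B = 6 bytes: K' = 6c 42 59 6f 55 43.
K' ⊕ ipad = 5a 74 6f 59 63 75.  K' ⊕ opad = 30 1e 05 33 09 1f.
Inner input = (K'⊕ipad) ∥ m = 5a 74 6f 59 63 75 ∥ fb.
Inner hash: sum = 90+116+111+89+99+117+251 = 873; mod 256 = 105 → 69.
Outer input = (K'⊕opad) ∥ inner = 30 1e 05 33 09 1f ∥ 69.
Outer hash (tag): sum = 48+30+5+51+9+31+105 = 279; mod 256 = 23 → 17.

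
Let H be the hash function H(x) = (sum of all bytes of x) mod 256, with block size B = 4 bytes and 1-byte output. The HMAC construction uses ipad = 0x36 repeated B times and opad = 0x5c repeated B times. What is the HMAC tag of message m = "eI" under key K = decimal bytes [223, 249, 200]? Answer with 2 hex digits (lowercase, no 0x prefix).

b2

Key decimal bytes [223, 249, 200] = df f9 c8 is 3 bytes ≤ B = 4; zero-pad to 4 bytes: K' = df f9 c8 00.
K' ⊕ ipad = e9 cf fe 36.  K' ⊕ opad = 83 a5 94 5c.
Inner input = (K'⊕ipad) ∥ m = e9 cf fe 36 ∥ 65 49.
Inner hash: sum = 233+207+254+54+101+73 = 922; mod 256 = 154 → 9a.
Outer input = (K'⊕opad) ∥ inner = 83 a5 94 5c ∥ 9a.
Outer hash (tag): sum = 131+165+148+92+154 = 690; mod 256 = 178 → b2.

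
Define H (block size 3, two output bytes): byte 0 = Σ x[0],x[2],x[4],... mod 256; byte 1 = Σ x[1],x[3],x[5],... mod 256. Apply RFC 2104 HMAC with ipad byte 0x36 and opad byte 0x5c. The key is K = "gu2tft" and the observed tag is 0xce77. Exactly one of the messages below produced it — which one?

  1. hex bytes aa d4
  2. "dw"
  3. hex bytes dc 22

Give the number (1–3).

Key "gu2tft" = 67 75 32 74 66 74 is 6 bytes > B = 3, so hash it first: H(key) = ff 5d, then zero-pad to 3 bytes: K' = ff 5d 00.
K' ⊕ ipad = c9 6b 36; K' ⊕ opad = a3 01 5c.
m1: inner = H(c9 6b 36 aa d4) = d3 15; tag = H(a3 01 5c d3 15) = 14d4
m2: inner = H(c9 6b 36 64 77) = 76 cf; tag = H(a3 01 5c 76 cf) = ce77 ← matches
m3: inner = H(c9 6b 36 dc 22) = 21 47; tag = H(a3 01 5c 21 47) = 4622

2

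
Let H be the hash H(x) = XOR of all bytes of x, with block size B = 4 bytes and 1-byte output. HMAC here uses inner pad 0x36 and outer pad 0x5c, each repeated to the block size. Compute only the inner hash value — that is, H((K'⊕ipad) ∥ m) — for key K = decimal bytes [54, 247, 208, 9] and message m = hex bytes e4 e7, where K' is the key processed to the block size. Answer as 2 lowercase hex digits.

Key decimal bytes [54, 247, 208, 9] = 36 f7 d0 09 is exactly B = 4 bytes: K' = 36 f7 d0 09.
K' ⊕ ipad = 00 c1 e6 3f.
Inner input = 00 c1 e6 3f ∥ e4 e7.
Inner hash: XOR 00⊕c1⊕e6⊕3f⊕e4⊕e7 = 1b.

1b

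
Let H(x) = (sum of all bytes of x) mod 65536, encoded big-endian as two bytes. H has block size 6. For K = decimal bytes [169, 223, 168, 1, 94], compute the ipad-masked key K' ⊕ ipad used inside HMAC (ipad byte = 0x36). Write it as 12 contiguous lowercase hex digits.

Key decimal bytes [169, 223, 168, 1, 94] = a9 df a8 01 5e is 5 bytes ≤ B = 6; zero-pad to 6 bytes: K' = a9 df a8 01 5e 00.
XOR each byte with 0x36: a9⊕36=9f, df⊕36=e9, a8⊕36=9e, 01⊕36=37, 5e⊕36=68, 00⊕36=36.

9fe99e376836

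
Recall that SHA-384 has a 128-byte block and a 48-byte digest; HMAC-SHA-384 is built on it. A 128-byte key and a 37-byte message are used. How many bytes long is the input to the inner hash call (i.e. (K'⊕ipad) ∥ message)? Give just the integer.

Key is 128 ≤ 128 bytes, zero-padded: |K'| = 128.
Inner input = (K'⊕ipad) ∥ m → 128 + 37 = 165 bytes.

165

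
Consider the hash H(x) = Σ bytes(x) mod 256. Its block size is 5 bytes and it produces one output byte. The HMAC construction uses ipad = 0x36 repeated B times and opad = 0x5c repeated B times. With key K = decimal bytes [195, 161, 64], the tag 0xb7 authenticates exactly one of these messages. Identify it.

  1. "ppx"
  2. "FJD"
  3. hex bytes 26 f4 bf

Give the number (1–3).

3

Key decimal bytes [195, 161, 64] = c3 a1 40 is 3 bytes ≤ B = 5; zero-pad to 5 bytes: K' = c3 a1 40 00 00.
K' ⊕ ipad = f5 97 76 36 36; K' ⊕ opad = 9f fd 1c 5c 5c.
m1: inner = H(f5 97 76 36 36 70 70 78) = c6; tag = H(9f fd 1c 5c 5c c6) = 36
m2: inner = H(f5 97 76 36 36 46 4a 44) = 42; tag = H(9f fd 1c 5c 5c 42) = b2
m3: inner = H(f5 97 76 36 36 26 f4 bf) = 47; tag = H(9f fd 1c 5c 5c 47) = b7 ← matches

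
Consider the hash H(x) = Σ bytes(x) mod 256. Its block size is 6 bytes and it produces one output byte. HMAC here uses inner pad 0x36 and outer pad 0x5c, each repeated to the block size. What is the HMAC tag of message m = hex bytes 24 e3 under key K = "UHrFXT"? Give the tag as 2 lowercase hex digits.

dd

Key "UHrFXT" = 55 48 72 46 58 54 is exactly B = 6 bytes: K' = 55 48 72 46 58 54.
K' ⊕ ipad = 63 7e 44 70 6e 62.  K' ⊕ opad = 09 14 2e 1a 04 08.
Inner input = (K'⊕ipad) ∥ m = 63 7e 44 70 6e 62 ∥ 24 e3.
Inner hash: sum = 99+126+68+112+110+98+36+227 = 876; mod 256 = 108 → 6c.
Outer input = (K'⊕opad) ∥ inner = 09 14 2e 1a 04 08 ∥ 6c.
Outer hash (tag): sum = 9+20+46+26+4+8+108 = 221 → dd.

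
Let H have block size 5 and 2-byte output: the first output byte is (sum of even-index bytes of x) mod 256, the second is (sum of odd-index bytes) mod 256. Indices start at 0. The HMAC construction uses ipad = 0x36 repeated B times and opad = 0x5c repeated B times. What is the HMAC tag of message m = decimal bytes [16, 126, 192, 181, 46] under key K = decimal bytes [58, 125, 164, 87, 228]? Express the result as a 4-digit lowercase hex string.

c0cf

Key decimal bytes [58, 125, 164, 87, 228] = 3a 7d a4 57 e4 is exactly B = 5 bytes: K' = 3a 7d a4 57 e4.
K' ⊕ ipad = 0c 4b 92 61 d2.  K' ⊕ opad = 66 21 f8 0b b8.
Inner input = (K'⊕ipad) ∥ m = 0c 4b 92 61 d2 ∥ 10 7e c0 b5 2e.
Inner hash: even-index sum = 675 mod 256 = 163; odd-index sum = 426 mod 256 = 170 → a3 aa.
Outer input = (K'⊕opad) ∥ inner = 66 21 f8 0b b8 ∥ a3 aa.
Outer hash (tag): even-index sum = 704 mod 256 = 192; odd-index sum = 207 mod 256 = 207 → c0 cf.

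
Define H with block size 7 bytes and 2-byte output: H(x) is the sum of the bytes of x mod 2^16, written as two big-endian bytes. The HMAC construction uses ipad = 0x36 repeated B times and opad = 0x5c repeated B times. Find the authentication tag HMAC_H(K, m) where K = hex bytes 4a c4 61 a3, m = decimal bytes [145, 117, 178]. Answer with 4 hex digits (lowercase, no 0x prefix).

03b6

Key hex bytes 4a c4 61 a3 is 4 bytes ≤ B = 7; zero-pad to 7 bytes: K' = 4a c4 61 a3 00 00 00.
K' ⊕ ipad = 7c f2 57 95 36 36 36.  K' ⊕ opad = 16 98 3d ff 5c 5c 5c.
Inner input = (K'⊕ipad) ∥ m = 7c f2 57 95 36 36 36 ∥ 91 75 b2.
Inner hash: sum = 124+242+87+149+54+54+54+145+117+178 = 1204 → 04 b4.
Outer input = (K'⊕opad) ∥ inner = 16 98 3d ff 5c 5c 5c ∥ 04 b4.
Outer hash (tag): sum = 22+152+61+255+92+92+92+4+180 = 950 → 03 b6.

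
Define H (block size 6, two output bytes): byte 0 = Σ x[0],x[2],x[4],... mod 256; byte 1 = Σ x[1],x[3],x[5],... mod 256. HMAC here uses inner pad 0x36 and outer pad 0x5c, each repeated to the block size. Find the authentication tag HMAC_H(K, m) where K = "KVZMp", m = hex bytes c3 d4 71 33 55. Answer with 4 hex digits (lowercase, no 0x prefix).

Key "KVZMp" = 4b 56 5a 4d 70 is 5 bytes ≤ B = 6; zero-pad to 6 bytes: K' = 4b 56 5a 4d 70 00.
K' ⊕ ipad = 7d 60 6c 7b 46 36.  K' ⊕ opad = 17 0a 06 11 2c 5c.
Inner input = (K'⊕ipad) ∥ m = 7d 60 6c 7b 46 36 ∥ c3 d4 71 33 55.
Inner hash: even-index sum = 696 mod 256 = 184; odd-index sum = 536 mod 256 = 24 → b8 18.
Outer input = (K'⊕opad) ∥ inner = 17 0a 06 11 2c 5c ∥ b8 18.
Outer hash (tag): even-index sum = 257 mod 256 = 1; odd-index sum = 143 mod 256 = 143 → 01 8f.

018f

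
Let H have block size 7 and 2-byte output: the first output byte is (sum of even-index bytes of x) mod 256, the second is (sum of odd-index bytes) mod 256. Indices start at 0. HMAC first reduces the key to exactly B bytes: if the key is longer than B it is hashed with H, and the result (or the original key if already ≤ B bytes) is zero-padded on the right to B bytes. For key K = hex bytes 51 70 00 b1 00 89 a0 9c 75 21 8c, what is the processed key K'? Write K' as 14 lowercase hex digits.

f2670000000000

|K| = 11 > B = 7, so first hash the key.
H(K): even-index sum = 498 mod 256 = 242; odd-index sum = 615 mod 256 = 103 → f2 67.
Zero-pad H(K) = f2 67 to 7 bytes: K' = f2 67 00 00 00 00 00.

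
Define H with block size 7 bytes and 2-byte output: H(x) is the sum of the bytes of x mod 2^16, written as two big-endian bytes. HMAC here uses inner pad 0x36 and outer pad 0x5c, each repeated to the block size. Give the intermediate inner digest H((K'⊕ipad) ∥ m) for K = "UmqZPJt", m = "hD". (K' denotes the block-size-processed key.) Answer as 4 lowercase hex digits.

Key "UmqZPJt" = 55 6d 71 5a 50 4a 74 is exactly B = 7 bytes: K' = 55 6d 71 5a 50 4a 74.
K' ⊕ ipad = 63 5b 47 6c 66 7c 42.
Inner input = 63 5b 47 6c 66 7c 42 ∥ 68 44.
Inner hash: sum = 99+91+71+108+102+124+66+104+68 = 833 → 03 41.

0341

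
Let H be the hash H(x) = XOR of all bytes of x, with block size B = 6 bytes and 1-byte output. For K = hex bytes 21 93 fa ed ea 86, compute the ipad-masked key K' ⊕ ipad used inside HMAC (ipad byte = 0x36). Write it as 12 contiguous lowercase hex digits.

17a5ccdbdcb0

Key hex bytes 21 93 fa ed ea 86 is exactly B = 6 bytes: K' = 21 93 fa ed ea 86.
XOR each byte with 0x36: 21⊕36=17, 93⊕36=a5, fa⊕36=cc, ed⊕36=db, ea⊕36=dc, 86⊕36=b0.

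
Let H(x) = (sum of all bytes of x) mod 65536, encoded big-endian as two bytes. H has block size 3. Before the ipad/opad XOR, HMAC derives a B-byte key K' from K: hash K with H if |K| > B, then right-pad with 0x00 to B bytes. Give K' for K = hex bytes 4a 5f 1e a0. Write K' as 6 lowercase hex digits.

|K| = 4 > B = 3, so first hash the key.
H(K): sum = 74+95+30+160 = 359 → 01 67.
Zero-pad H(K) = 01 67 to 3 bytes: K' = 01 67 00.

016700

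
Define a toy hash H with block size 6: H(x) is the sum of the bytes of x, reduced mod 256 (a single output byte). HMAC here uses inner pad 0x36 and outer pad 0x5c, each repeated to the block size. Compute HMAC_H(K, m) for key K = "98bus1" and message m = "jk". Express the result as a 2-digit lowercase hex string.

Key "98bus1" = 39 38 62 75 73 31 is exactly B = 6 bytes: K' = 39 38 62 75 73 31.
K' ⊕ ipad = 0f 0e 54 43 45 07.  K' ⊕ opad = 65 64 3e 29 2f 6d.
Inner input = (K'⊕ipad) ∥ m = 0f 0e 54 43 45 07 ∥ 6a 6b.
Inner hash: sum = 15+14+84+67+69+7+106+107 = 469; mod 256 = 213 → d5.
Outer input = (K'⊕opad) ∥ inner = 65 64 3e 29 2f 6d ∥ d5.
Outer hash (tag): sum = 101+100+62+41+47+109+213 = 673; mod 256 = 161 → a1.

a1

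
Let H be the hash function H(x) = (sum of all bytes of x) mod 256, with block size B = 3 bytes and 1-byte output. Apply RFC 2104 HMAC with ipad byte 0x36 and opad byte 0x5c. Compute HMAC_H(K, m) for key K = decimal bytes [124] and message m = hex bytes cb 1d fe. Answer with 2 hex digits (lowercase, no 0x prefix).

74

Key decimal bytes [124] = 7c is 1 byte ≤ B = 3; zero-pad to 3 bytes: K' = 7c 00 00.
K' ⊕ ipad = 4a 36 36.  K' ⊕ opad = 20 5c 5c.
Inner input = (K'⊕ipad) ∥ m = 4a 36 36 ∥ cb 1d fe.
Inner hash: sum = 74+54+54+203+29+254 = 668; mod 256 = 156 → 9c.
Outer input = (K'⊕opad) ∥ inner = 20 5c 5c ∥ 9c.
Outer hash (tag): sum = 32+92+92+156 = 372; mod 256 = 116 → 74.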